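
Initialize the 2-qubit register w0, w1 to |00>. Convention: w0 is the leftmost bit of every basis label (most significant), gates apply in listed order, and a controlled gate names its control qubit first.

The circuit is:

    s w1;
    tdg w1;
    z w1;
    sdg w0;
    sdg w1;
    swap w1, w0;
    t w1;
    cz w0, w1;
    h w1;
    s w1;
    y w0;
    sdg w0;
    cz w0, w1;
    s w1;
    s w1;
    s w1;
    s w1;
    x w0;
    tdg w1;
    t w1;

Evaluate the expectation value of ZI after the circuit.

The expectation value of ZI is 1. Key observation: the block from step 14 through step 17 cancels to the identity and can be dropped.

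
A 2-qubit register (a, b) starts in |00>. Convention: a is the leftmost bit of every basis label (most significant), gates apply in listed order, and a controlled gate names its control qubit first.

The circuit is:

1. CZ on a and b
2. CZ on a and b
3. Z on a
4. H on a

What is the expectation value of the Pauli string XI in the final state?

The expectation value of XI is 1. Key observation: steps 1-2 multiply out to the identity, so the circuit reduces to the remaining gates.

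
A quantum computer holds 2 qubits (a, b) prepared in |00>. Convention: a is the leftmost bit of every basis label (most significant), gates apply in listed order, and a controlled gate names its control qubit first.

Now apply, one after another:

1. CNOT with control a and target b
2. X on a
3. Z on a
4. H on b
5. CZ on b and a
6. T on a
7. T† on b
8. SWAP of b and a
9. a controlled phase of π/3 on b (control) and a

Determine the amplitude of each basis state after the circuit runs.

The final amplitudes are 0 on |00>, -sqrt(2)*exp(I*pi/4)/2 on |01>, 0 on |10>, sqrt(2)*exp(I*pi/3)/2 on |11>.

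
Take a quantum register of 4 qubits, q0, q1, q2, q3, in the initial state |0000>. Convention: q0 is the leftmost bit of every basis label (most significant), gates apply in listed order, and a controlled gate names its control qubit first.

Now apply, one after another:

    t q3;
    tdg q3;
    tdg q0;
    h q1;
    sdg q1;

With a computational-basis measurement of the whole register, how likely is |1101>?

Outcome |1101> occurs with probability 0.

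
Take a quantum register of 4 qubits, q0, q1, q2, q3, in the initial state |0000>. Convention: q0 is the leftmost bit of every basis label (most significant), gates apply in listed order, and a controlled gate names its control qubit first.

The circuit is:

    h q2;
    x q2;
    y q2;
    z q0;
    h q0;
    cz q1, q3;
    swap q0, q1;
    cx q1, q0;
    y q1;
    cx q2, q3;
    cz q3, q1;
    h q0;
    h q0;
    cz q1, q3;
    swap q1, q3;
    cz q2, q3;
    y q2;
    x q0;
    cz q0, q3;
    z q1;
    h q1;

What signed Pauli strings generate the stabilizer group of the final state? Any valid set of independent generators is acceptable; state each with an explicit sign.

The final state is stabilized by the group generated by -XIZX, -IXZI, -IZXZ, +ZIIZ; other independent generating sets are equally valid. Key observation: steps 12-13 multiply out to the identity, so the circuit reduces to the remaining gates.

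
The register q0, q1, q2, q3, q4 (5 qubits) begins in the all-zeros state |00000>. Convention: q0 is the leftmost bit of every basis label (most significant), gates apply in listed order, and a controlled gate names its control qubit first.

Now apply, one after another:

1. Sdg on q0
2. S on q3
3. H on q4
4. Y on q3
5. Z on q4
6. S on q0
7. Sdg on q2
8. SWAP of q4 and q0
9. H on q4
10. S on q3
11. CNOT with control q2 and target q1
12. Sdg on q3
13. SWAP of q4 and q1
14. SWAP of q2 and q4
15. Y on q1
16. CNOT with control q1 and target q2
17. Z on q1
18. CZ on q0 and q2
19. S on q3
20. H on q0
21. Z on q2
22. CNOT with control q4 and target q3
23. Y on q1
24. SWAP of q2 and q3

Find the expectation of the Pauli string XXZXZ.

The expectation value of XXZXZ is -1.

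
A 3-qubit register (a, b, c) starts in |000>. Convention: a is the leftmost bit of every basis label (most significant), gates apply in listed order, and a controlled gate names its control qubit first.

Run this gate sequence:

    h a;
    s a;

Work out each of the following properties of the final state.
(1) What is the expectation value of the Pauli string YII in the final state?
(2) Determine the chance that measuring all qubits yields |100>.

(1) The expectation value of YII is 1.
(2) The probability of measuring |100> is 1/2.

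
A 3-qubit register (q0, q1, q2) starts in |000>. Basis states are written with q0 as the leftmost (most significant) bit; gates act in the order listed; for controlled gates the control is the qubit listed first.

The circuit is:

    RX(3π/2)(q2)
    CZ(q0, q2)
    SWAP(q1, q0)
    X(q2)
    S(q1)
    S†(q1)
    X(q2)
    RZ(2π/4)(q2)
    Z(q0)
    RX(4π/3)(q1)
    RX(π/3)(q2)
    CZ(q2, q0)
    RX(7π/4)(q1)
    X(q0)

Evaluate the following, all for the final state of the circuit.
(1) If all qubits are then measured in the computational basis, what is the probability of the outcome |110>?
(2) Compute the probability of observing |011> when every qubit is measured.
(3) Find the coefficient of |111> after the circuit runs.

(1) The probability of measuring |110> is sqrt(2)/16 + sqrt(6)/16 + 1/4. Key observation: gates 4-7 undo each other exactly, leaving only the rest of the circuit to track.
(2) Outcome |011> occurs with probability 0.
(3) |111> carries amplitude (sqrt(4 - 2*sqrt(2))/16 + sqrt(6*sqrt(2) + 12)/16 + I*(-3*sqrt(2*sqrt(2) + 4) - sqrt(12 - 6*sqrt(2)))/16)*exp(3*I*pi/4) in the final state.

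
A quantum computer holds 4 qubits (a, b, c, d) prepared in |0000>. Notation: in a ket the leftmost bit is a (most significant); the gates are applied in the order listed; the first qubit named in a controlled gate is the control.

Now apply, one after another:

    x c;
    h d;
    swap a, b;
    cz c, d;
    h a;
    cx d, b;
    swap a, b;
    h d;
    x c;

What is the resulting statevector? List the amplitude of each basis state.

The final amplitudes are sqrt(2)/4 on |0000>, sqrt(2)/4 on |0001>, 0 on |0010>, 0 on |0011>, sqrt(2)/4 on |0100>, sqrt(2)/4 on |0101>, 0 on |0110>, 0 on |0111>, -sqrt(2)/4 on |1000>, sqrt(2)/4 on |1001>, 0 on |1010>, 0 on |1011>, -sqrt(2)/4 on |1100>, sqrt(2)/4 on |1101>, 0 on |1110>, 0 on |1111>.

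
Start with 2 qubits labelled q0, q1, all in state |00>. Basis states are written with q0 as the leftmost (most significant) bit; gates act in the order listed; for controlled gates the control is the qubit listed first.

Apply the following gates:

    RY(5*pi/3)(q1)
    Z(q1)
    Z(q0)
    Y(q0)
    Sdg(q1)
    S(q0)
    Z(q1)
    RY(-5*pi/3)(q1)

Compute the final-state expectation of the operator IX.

The observable IX averages to sqrt(3)/4.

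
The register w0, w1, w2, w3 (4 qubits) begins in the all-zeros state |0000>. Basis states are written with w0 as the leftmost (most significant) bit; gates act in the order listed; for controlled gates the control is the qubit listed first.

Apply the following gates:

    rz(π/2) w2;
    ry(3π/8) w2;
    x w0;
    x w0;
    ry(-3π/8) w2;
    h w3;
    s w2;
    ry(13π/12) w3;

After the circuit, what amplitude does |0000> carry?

|0000> carries amplitude sqrt(6)*sqrt(1/2 - sqrt(2)/4)*exp(-I*pi/4)*cos(3*pi/16)**2/4 + sqrt(6)*sqrt(1/2 - sqrt(2)/4)*exp(-I*pi/4)*sin(3*pi/16)**2/4 - sqrt(2)*sqrt(1/2 - sqrt(2)/4)*exp(-I*pi/4)*sin(3*pi/16)**2/4 - sqrt(2)*sqrt(1/2 - sqrt(2)/4)*exp(-I*pi/4)*cos(3*pi/16)**2/4 - sqrt(2)*sqrt(sqrt(2)/4 + 1/2)*exp(-I*pi/4)*sin(3*pi/16)**2/4 - sqrt(6)*sqrt(sqrt(2)/4 + 1/2)*exp(-I*pi/4)*sin(3*pi/16)**2/4 - sqrt(2)*sqrt(sqrt(2)/4 + 1/2)*exp(-I*pi/4)*cos(3*pi/16)**2/4 - sqrt(6)*sqrt(sqrt(2)/4 + 1/2)*exp(-I*pi/4)*cos(3*pi/16)**2/4 in the final state. Key observation: the block from step 2 through step 5 cancels to the identity and can be dropped.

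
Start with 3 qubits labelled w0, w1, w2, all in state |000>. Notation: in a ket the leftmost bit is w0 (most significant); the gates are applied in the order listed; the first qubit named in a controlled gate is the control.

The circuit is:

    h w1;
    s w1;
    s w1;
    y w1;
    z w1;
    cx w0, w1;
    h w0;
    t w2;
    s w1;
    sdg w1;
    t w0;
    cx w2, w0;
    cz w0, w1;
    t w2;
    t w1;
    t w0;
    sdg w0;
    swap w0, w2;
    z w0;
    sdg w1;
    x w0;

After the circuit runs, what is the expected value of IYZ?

The expectation value of IYZ is sqrt(2)/2. Key observation: the block from step 9 through step 10 cancels to the identity and can be dropped.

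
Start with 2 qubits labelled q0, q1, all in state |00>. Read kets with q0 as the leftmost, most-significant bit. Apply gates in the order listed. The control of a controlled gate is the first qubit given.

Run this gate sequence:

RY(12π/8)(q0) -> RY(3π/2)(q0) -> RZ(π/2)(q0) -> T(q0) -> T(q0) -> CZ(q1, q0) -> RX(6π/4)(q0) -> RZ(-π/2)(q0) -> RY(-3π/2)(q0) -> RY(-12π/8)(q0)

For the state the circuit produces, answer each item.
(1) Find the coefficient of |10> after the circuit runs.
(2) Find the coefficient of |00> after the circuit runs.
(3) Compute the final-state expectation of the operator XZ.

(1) The final state's coefficient on |10> equals -sqrt(2)*I/2.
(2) |00> carries amplitude -sqrt(2)*I/2 in the final state.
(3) The expectation value of XZ is 1.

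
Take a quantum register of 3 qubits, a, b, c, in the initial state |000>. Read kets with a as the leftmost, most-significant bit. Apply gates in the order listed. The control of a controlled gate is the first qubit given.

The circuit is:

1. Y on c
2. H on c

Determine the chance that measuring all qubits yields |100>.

Outcome |100> occurs with probability 0.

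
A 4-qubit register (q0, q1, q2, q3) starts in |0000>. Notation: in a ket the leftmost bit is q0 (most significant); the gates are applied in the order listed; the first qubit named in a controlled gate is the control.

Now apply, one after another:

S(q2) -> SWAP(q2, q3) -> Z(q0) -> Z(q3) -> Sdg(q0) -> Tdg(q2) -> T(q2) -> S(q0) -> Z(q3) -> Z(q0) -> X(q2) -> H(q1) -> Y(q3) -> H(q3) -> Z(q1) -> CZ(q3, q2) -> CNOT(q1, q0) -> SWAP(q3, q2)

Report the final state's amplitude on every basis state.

The final amplitudes are I/2 on |0001>, I/2 on |0011>, -I/2 on |1101>, -I/2 on |1111>, and 0 on every other basis state. Key observation: the block from step 3 through step 10 cancels to the identity and can be dropped.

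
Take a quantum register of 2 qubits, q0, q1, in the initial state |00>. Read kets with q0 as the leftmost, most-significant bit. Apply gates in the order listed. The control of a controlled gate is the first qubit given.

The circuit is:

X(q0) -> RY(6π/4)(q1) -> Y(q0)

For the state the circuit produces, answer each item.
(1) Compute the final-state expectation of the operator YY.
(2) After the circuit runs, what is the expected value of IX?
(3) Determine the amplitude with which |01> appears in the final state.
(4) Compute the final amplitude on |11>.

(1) The observable YY averages to 0.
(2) In the final state, IX has expectation -1.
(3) |01> carries amplitude -sqrt(2)*I/2 in the final state.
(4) |11> carries amplitude 0 in the final state.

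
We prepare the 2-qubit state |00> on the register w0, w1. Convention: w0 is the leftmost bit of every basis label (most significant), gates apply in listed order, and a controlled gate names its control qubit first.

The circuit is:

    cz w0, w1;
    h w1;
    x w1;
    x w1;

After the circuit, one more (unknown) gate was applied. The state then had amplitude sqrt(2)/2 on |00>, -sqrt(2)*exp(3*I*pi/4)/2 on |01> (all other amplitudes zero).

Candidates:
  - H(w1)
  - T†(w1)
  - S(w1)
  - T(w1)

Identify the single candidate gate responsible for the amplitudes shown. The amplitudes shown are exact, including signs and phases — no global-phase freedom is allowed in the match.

The unique candidate consistent with the amplitudes is T†(w1).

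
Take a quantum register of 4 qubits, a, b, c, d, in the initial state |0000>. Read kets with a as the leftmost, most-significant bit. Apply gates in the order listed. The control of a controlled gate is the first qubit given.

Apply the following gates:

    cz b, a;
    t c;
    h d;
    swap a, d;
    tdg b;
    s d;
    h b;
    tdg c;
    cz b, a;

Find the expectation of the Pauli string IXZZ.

The observable IXZZ averages to 0.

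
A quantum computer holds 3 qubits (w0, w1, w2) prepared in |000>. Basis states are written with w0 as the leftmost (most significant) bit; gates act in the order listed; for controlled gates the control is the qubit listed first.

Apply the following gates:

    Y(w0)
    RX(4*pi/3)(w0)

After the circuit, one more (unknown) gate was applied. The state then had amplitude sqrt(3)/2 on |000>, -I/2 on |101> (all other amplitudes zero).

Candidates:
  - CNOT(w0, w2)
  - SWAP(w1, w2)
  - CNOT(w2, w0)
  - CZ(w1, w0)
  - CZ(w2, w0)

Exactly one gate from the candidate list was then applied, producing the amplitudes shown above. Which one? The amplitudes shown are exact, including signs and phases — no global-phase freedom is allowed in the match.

It was CNOT(w0, w2) that produced the state shown.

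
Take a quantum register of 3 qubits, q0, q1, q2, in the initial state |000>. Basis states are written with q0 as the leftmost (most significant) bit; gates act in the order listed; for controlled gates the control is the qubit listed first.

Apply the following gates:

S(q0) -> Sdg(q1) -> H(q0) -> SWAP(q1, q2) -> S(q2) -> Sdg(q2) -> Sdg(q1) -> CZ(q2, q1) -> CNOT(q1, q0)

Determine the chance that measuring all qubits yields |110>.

The probability of measuring |110> is 0. Key observation: the block from step 5 through step 6 cancels to the identity and can be dropped.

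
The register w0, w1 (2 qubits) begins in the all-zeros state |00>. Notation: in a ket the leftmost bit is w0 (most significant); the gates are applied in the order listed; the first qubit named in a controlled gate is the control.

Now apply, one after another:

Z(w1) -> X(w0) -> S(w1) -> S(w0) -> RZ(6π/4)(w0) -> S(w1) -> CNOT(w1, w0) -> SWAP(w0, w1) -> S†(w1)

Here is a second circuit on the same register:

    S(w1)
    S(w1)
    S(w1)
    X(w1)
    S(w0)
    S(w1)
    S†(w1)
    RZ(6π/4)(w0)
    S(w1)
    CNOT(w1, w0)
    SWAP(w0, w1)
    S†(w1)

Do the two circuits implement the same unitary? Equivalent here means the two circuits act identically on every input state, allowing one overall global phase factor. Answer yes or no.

No — the two circuits implement different unitaries, even allowing a global phase.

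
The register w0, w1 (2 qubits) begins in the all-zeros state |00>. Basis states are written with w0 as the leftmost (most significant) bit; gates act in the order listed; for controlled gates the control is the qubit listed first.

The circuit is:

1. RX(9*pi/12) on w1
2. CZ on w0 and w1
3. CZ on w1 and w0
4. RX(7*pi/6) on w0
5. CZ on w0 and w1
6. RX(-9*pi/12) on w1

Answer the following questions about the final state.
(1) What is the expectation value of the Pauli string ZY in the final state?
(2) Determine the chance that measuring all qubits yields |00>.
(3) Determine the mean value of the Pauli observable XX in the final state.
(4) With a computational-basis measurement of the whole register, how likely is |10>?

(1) The expectation value of ZY is sqrt(3)/4 + 1/2.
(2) A full measurement returns |00> with probability 1/2 - sqrt(3)/4.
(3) The expectation value of XX is -sqrt(2)/4.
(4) Outcome |10> occurs with probability sqrt(3)/8 + 1/4.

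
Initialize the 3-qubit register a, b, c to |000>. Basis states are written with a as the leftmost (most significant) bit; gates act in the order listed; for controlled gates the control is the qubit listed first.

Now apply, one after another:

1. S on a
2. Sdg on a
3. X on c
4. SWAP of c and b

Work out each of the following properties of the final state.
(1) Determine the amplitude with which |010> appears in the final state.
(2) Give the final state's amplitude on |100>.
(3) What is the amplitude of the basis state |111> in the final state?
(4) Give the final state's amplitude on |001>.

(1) The final state's coefficient on |010> equals 1. Key observation: gates 1-2 undo each other exactly, leaving only the rest of the circuit to track.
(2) The amplitude on |100> is 0.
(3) The amplitude on |111> is 0.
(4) The amplitude on |001> is 0.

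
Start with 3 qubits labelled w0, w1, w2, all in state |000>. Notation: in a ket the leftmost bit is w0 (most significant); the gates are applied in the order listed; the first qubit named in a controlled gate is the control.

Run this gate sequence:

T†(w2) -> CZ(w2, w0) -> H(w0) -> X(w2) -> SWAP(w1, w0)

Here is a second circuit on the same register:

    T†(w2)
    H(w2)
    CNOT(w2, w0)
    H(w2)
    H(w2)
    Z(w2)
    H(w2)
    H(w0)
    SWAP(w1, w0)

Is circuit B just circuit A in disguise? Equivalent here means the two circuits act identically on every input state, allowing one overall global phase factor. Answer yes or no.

No, they are not equivalent — no single phase factor reconciles the two unitaries.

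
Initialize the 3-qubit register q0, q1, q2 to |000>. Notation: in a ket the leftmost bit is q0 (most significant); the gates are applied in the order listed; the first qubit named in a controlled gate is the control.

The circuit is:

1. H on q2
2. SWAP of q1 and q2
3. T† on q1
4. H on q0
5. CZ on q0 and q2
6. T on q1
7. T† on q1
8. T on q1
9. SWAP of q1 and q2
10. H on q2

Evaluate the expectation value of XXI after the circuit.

The observable XXI averages to 0.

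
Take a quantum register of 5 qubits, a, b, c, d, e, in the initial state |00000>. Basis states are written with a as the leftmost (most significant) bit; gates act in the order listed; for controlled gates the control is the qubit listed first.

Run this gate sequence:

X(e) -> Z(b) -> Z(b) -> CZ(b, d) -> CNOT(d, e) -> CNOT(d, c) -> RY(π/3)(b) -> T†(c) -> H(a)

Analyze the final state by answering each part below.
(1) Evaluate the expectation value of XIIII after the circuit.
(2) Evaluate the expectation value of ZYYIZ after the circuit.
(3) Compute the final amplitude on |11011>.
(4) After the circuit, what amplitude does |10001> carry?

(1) The observable XIIII averages to 1.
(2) The expectation value of ZYYIZ is 0.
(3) The amplitude on |11011> is 0.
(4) The amplitude on |10001> is sqrt(6)/4.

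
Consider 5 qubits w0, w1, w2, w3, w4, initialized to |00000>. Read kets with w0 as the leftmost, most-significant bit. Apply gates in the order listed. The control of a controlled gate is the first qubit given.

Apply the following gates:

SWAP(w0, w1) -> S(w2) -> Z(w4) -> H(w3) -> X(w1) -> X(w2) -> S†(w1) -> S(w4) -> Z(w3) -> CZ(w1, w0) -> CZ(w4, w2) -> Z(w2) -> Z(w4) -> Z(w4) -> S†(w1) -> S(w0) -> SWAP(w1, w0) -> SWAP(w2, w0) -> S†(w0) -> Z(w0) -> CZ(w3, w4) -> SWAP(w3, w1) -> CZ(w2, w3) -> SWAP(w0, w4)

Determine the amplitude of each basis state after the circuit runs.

The final amplitudes are sqrt(2)*I/2 on |00101>, -sqrt(2)*I/2 on |01101>, and 0 on every other basis state.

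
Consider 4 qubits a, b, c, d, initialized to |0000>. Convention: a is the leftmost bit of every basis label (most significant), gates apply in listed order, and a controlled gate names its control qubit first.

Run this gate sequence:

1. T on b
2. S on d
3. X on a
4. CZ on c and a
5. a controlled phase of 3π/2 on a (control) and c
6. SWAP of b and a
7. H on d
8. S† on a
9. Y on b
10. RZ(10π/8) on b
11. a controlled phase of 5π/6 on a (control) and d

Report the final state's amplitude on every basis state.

The resulting statevector has amplitude sqrt(2)*exp(7*I*pi/8)/2 on |0000>, sqrt(2)*exp(7*I*pi/8)/2 on |0001>, and 0 on every other basis state.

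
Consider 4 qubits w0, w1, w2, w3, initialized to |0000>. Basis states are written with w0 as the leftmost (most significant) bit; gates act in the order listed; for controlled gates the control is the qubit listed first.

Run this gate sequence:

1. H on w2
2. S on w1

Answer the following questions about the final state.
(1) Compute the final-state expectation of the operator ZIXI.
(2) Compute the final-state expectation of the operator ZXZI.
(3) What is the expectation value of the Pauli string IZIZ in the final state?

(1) The observable ZIXI averages to 1.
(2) In the final state, ZXZI has expectation 0.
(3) The expectation value of IZIZ is 1.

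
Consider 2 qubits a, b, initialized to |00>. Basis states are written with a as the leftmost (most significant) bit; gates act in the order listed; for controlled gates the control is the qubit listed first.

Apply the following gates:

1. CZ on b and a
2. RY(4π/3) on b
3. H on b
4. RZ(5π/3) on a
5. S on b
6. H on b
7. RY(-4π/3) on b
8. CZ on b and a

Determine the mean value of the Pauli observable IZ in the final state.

The observable IZ averages to 3/4.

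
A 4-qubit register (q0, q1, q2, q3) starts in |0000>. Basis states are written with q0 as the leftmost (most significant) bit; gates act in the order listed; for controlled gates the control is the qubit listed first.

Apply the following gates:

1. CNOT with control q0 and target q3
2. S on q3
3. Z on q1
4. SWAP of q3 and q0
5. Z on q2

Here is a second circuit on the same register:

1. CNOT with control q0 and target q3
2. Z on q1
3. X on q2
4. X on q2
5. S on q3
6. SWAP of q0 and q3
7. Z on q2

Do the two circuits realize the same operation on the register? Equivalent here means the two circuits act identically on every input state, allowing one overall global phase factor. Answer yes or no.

Yes — the two circuits implement the same unitary up to a global phase.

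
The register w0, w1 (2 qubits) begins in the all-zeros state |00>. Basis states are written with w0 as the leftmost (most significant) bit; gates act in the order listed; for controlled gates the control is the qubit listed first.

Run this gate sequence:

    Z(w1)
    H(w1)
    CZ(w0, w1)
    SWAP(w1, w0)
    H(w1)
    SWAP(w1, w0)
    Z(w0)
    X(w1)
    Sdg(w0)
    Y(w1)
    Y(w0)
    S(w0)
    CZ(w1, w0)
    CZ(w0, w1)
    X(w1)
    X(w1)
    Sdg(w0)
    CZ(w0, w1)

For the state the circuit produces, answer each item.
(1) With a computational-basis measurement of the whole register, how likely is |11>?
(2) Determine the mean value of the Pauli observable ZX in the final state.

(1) The probability of measuring |11> is 1/4.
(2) The expectation value of ZX is -1.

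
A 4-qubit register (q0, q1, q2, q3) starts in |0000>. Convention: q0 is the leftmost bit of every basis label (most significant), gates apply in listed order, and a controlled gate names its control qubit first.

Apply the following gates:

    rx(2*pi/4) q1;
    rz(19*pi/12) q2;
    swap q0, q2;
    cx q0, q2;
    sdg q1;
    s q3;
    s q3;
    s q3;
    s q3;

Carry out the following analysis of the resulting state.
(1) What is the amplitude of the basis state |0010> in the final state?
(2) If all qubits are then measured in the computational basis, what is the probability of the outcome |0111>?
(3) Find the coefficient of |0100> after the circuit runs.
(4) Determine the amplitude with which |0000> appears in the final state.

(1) The amplitude on |0010> is 0. Key observation: the block from step 6 through step 9 cancels to the identity and can be dropped.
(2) The probability of measuring |0111> is 0.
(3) The amplitude on |0100> is sqrt(2)*exp(5*I*pi/24)/2.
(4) The final state's coefficient on |0000> equals -sqrt(2)*exp(5*I*pi/24)/2.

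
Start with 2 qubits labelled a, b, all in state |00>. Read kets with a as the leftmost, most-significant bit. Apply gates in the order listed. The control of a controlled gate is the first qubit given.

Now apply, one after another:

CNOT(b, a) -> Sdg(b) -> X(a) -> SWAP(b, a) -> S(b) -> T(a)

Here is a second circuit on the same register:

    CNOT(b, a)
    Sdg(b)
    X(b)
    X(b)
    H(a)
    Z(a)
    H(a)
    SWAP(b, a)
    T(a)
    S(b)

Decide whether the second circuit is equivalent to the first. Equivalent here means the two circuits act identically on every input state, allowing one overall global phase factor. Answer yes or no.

Yes — the two circuits implement the same unitary up to a global phase.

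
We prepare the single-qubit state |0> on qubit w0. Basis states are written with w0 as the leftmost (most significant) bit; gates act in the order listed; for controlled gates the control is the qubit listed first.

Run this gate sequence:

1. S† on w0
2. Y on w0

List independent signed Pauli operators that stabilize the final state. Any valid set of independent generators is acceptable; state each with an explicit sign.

One valid set of independent stabilizer generators is -Z (any independent generating set of the same group is equally correct).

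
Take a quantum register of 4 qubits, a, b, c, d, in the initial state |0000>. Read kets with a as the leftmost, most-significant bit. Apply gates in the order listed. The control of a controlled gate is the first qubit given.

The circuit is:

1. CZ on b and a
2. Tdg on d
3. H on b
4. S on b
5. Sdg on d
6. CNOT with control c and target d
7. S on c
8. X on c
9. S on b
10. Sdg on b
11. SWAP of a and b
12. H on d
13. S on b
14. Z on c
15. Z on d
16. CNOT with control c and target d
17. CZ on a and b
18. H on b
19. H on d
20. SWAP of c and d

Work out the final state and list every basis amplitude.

The final amplitudes are 1/2 on |0011>, 1/2 on |0111>, I/2 on |1011>, I/2 on |1111>, and 0 on every other basis state.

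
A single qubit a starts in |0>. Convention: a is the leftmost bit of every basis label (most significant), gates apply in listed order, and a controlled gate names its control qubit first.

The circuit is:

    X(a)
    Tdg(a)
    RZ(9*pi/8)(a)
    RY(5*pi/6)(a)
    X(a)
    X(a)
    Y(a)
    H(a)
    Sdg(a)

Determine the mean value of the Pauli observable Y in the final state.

In the final state, Y has expectation sqrt(3)/2.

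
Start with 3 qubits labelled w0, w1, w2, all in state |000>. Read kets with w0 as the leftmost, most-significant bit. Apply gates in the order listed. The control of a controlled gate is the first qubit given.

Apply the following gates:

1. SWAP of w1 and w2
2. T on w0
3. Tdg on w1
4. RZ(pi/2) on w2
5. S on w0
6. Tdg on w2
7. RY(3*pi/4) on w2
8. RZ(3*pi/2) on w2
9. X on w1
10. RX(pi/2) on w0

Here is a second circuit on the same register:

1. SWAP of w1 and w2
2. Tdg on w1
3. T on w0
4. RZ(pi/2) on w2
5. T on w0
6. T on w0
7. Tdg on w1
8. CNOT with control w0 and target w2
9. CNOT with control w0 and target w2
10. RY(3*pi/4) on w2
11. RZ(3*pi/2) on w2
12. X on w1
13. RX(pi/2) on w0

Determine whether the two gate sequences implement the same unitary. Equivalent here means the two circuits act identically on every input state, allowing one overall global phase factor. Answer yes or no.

No, they are not equivalent — no single phase factor reconciles the two unitaries.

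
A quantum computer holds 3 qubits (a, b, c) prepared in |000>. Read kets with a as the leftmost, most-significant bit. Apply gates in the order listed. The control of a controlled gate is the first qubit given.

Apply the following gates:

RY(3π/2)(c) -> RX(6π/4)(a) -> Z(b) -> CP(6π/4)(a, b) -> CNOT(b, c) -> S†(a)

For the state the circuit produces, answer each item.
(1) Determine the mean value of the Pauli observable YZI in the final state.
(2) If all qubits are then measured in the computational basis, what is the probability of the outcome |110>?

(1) The expectation value of YZI is 0.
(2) The probability of measuring |110> is 0.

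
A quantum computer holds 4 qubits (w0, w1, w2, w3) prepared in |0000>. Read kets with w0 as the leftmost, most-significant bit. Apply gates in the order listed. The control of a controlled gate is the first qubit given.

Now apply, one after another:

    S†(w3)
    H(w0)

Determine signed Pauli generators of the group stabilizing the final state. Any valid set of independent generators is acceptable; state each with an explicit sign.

The final state is stabilized by the group generated by +XIII, +IZII, +IIZI, +IIIZ; other independent generating sets are equally valid.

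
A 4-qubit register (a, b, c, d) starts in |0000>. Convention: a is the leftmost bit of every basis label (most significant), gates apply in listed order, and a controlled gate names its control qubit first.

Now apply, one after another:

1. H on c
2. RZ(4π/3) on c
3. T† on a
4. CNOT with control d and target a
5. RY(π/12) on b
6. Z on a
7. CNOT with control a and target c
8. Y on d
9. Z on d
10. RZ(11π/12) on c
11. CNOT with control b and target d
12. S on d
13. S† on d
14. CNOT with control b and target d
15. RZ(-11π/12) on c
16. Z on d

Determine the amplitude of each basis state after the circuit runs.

The final amplitudes are (-sqrt(6*sqrt(2) + 12)/8 - sqrt(4 - 2*sqrt(2))/8)*exp(5*I*pi/6) on |0001>, (-sqrt(6*sqrt(2) + 12)/8 - sqrt(4 - 2*sqrt(2))/8)*exp(I*pi/6) on |0011>, (-sqrt(2*sqrt(2) + 4)/8 + sqrt(12 - 6*sqrt(2))/8)*exp(5*I*pi/6) on |0101>, (-sqrt(2*sqrt(2) + 4)/8 + sqrt(12 - 6*sqrt(2))/8)*exp(I*pi/6) on |0111>, and 0 on every other basis state. Key observation: the block from step 9 through step 16 cancels to the identity and can be dropped.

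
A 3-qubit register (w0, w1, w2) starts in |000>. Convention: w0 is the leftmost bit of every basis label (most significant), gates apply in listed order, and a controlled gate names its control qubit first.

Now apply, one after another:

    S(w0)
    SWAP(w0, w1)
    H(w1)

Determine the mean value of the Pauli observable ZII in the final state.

The observable ZII averages to 1.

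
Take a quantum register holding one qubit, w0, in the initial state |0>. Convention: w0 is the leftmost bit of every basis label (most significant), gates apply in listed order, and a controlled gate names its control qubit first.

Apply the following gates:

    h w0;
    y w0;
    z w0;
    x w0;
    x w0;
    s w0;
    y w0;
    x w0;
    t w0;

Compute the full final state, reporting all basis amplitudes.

The final amplitudes are sqrt(2)/2 on |0>, -sqrt(2)*exp(3*I*pi/4)/2 on |1>.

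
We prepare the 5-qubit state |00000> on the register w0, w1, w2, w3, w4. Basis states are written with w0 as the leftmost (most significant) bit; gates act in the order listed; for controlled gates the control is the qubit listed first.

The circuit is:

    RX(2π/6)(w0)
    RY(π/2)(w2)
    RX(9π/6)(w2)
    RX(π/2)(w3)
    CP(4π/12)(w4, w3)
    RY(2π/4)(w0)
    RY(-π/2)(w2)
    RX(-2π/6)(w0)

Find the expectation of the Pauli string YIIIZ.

The expectation value of YIIIZ is -sqrt(3)/4.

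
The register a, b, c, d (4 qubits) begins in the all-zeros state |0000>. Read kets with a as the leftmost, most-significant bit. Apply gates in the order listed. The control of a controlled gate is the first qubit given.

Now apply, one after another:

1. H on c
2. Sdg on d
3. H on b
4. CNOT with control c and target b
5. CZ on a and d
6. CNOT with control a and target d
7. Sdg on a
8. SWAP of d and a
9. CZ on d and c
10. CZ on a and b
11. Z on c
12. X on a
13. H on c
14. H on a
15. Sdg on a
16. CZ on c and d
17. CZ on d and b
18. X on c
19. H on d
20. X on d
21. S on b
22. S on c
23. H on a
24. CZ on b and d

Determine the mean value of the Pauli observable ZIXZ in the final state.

In the final state, ZIXZ has expectation 0.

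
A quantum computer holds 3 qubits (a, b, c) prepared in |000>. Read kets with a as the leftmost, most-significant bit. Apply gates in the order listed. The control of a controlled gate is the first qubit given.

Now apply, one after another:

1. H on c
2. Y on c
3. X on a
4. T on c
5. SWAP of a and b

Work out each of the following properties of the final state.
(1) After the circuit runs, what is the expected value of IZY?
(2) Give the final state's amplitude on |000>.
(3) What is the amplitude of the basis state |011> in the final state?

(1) In the final state, IZY has expectation sqrt(2)/2.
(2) The final state's coefficient on |000> equals 0.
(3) The final state's coefficient on |011> equals sqrt(2)*exp(3*I*pi/4)/2.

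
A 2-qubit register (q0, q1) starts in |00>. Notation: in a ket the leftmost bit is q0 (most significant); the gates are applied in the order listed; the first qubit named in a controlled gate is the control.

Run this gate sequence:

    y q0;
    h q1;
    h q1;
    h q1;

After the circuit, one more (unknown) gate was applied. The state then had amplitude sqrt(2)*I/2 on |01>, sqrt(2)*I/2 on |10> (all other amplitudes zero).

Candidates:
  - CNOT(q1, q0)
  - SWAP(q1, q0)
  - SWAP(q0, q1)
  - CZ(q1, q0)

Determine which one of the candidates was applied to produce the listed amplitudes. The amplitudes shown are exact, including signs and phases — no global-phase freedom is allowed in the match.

The unique candidate consistent with the amplitudes is CNOT(q1, q0). Key observation: steps 2-3 multiply out to the identity, so the circuit reduces to the remaining gates.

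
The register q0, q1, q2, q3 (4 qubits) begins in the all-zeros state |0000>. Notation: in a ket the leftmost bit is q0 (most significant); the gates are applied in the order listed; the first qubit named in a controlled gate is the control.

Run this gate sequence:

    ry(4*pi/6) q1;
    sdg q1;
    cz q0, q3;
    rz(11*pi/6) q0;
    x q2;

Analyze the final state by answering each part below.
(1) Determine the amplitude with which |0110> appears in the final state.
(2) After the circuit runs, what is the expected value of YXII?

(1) The amplitude on |0110> is sqrt(3)*exp(7*I*pi/12)/2.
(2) In the final state, YXII has expectation 0.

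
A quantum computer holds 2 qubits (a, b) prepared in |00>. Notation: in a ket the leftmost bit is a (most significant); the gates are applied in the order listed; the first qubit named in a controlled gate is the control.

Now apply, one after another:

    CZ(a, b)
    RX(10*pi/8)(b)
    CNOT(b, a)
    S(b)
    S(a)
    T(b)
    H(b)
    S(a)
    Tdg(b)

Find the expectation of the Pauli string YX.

The expectation value of YX is sqrt(2)/4.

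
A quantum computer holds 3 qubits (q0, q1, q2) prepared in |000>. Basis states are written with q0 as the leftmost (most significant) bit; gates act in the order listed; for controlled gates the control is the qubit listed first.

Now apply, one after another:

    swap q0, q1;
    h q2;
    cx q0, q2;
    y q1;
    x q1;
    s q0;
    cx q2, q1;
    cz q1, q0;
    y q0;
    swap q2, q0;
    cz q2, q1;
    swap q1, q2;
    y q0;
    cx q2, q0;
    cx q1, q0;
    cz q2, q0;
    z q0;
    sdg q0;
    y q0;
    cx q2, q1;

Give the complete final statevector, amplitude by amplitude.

After the circuit, the state carries amplitude sqrt(2)/2 on |101>, sqrt(2)/2 on |110>, and 0 on every other basis state.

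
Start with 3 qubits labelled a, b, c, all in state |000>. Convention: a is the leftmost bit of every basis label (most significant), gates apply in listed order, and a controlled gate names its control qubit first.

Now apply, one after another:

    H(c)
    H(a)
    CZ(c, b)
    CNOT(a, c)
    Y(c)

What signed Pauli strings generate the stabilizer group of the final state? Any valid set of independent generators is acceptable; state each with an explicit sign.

One valid set of independent stabilizer generators is +XII, -IIX, +IZI (any independent generating set of the same group is equally correct).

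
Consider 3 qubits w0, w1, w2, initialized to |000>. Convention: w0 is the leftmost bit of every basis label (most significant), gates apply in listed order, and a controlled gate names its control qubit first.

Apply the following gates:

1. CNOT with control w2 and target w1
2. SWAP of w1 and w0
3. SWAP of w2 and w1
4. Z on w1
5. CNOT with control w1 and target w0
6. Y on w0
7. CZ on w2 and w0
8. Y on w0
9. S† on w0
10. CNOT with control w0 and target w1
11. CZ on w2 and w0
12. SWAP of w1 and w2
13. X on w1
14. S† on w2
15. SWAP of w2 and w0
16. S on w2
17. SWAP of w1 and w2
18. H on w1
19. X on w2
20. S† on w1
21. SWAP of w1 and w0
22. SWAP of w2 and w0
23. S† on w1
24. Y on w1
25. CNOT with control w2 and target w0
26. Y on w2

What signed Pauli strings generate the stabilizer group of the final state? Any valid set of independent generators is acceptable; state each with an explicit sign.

One valid set of independent stabilizer generators is -XIY, -ZIZ, -IZI (any independent generating set of the same group is equally correct).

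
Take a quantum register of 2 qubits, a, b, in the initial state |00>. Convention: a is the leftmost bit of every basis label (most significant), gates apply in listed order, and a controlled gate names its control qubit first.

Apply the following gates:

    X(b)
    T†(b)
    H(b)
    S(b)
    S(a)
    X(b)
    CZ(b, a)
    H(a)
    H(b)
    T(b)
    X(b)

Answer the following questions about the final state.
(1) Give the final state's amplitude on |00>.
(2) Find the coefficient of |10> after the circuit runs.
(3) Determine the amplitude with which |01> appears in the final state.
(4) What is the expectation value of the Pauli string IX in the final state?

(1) The final state's coefficient on |00> equals sqrt(2)*(-1 - I)/4.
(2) |10> carries amplitude sqrt(2)*(-1 - I)/4 in the final state.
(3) The amplitude on |01> is sqrt(2)*(-1 + I)*exp(3*I*pi/4)/4.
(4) The observable IX averages to sqrt(2)/2.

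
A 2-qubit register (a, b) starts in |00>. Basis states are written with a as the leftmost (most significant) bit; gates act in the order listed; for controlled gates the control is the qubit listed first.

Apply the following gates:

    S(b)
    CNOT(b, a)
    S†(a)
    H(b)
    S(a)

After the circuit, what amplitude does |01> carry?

The amplitude on |01> is sqrt(2)/2.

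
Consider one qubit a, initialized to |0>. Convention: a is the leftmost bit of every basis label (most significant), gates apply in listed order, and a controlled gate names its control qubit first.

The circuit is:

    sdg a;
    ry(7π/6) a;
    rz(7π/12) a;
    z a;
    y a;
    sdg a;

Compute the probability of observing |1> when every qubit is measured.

A full measurement returns |1> with probability 1/2 - sqrt(3)/4.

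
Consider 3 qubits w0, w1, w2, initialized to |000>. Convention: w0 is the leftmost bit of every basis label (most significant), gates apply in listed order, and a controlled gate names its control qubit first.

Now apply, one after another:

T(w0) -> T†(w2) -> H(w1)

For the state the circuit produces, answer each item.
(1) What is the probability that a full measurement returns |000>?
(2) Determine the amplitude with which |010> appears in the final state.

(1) Outcome |000> occurs with probability 1/2.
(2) The final state's coefficient on |010> equals sqrt(2)/2.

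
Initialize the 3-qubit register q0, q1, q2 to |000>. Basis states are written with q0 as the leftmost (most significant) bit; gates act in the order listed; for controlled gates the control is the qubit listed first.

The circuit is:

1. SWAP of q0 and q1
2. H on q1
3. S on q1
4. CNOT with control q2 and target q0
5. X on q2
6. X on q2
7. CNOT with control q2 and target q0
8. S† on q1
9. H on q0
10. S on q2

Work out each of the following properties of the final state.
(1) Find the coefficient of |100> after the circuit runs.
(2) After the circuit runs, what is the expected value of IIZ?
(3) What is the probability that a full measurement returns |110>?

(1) |100> carries amplitude 1/2 in the final state. Key observation: the block from step 3 through step 8 cancels to the identity and can be dropped.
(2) The observable IIZ averages to 1.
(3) Outcome |110> occurs with probability 1/4.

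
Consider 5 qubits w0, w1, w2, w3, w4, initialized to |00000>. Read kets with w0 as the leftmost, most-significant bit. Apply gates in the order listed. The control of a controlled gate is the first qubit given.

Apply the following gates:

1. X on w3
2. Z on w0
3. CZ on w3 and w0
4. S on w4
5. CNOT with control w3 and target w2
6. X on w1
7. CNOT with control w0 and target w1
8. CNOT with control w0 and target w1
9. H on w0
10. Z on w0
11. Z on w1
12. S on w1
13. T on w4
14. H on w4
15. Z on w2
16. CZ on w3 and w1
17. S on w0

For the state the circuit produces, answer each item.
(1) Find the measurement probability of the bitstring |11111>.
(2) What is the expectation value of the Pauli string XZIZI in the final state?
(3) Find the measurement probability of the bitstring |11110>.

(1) The probability of measuring |11111> is 1/4.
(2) In the final state, XZIZI has expectation 0.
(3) The probability of measuring |11110> is 1/4.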